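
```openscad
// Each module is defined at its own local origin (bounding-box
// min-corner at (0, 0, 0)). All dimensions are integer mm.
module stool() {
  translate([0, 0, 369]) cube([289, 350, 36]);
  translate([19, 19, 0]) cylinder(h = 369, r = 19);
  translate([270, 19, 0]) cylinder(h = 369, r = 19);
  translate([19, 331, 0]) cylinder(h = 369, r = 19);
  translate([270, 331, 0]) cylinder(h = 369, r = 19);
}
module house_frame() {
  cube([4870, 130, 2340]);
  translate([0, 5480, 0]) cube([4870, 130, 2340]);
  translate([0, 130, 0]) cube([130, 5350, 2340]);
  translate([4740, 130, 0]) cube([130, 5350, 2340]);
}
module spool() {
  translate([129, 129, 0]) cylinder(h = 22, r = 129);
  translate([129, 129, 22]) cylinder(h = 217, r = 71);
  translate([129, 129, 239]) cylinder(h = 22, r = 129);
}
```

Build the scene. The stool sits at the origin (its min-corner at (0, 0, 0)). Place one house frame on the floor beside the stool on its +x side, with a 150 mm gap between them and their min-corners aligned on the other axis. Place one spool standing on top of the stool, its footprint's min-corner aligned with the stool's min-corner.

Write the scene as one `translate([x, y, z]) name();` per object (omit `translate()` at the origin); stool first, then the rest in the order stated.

stool();
translate([439, 0, 0]) house_frame();
translate([0, 0, 405]) spool();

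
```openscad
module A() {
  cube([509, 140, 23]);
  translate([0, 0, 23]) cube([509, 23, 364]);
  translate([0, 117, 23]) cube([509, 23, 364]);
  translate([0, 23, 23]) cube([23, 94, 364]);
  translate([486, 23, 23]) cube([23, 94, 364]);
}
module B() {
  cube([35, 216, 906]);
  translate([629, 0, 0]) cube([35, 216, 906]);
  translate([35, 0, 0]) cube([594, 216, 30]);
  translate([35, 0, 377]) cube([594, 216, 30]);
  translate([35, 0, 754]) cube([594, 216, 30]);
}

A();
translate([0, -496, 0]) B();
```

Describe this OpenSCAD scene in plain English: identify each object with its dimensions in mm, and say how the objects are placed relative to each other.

A is an open storage box with external size 509×140×387 mm and wall thickness 23 mm (the base is also 23 mm thick). The base covers the whole footprint; the four walls stand on the base, with the y-facing walls full-width and the x-facing walls fitting between their inner faces.

B is an open bookshelf. Two side panels, each 35 mm thick, 216 mm deep and 906 mm tall, stand 664 mm apart (outside-to-outside). Between them sit 3 shelves, each 30 mm thick and 216 mm deep, spanning the full gap between the sides. The bottom shelf rests on the floor (its underside at z = 0) and the clear gap between one shelf's top and the next shelf's underside is 347 mm.

The bookshelf is on the floor beside the open box on its −y side.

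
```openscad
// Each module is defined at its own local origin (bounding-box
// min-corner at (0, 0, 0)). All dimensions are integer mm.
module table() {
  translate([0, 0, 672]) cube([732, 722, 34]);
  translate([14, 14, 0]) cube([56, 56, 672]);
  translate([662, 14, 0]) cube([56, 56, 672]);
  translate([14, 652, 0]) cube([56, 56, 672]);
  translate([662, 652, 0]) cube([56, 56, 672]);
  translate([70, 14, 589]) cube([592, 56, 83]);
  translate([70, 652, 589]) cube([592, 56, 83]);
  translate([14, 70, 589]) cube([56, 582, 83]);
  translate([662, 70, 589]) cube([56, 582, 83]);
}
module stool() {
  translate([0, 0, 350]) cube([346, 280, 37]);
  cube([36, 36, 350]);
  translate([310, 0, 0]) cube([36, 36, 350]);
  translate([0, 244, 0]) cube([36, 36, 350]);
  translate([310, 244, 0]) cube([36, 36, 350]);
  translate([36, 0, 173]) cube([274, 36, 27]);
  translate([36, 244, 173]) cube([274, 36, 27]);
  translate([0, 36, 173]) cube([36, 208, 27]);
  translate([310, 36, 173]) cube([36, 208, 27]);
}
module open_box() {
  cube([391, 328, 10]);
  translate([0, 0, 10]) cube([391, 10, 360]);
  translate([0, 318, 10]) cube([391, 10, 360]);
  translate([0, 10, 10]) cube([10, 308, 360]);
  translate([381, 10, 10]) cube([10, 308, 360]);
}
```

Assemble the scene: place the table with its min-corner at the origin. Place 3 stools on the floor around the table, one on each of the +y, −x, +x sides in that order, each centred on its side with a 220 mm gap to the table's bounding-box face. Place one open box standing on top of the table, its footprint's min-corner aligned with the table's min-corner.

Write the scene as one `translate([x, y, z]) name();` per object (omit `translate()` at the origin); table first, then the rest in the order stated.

table();
translate([193, 942, 0]) stool();
translate([-566, 221, 0]) stool();
translate([952, 221, 0]) stool();
translate([0, 0, 706]) open_box();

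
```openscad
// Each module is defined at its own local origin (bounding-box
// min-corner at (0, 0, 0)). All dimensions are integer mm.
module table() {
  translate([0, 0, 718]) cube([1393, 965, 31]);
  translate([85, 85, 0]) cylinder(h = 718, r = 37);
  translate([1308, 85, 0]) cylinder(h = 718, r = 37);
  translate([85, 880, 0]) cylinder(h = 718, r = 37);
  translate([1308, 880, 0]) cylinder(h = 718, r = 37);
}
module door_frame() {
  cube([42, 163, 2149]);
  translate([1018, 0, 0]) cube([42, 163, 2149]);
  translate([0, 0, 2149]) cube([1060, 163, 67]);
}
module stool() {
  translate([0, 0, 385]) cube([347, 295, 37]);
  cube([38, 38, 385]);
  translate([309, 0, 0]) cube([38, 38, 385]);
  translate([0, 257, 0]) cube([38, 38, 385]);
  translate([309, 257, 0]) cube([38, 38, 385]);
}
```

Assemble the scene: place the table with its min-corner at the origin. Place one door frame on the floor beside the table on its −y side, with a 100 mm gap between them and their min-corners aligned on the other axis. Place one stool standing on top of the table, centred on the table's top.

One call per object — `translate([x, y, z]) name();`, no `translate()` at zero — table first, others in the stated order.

table();
translate([0, -263, 0]) door_frame();
translate([523, 335, 749]) stool();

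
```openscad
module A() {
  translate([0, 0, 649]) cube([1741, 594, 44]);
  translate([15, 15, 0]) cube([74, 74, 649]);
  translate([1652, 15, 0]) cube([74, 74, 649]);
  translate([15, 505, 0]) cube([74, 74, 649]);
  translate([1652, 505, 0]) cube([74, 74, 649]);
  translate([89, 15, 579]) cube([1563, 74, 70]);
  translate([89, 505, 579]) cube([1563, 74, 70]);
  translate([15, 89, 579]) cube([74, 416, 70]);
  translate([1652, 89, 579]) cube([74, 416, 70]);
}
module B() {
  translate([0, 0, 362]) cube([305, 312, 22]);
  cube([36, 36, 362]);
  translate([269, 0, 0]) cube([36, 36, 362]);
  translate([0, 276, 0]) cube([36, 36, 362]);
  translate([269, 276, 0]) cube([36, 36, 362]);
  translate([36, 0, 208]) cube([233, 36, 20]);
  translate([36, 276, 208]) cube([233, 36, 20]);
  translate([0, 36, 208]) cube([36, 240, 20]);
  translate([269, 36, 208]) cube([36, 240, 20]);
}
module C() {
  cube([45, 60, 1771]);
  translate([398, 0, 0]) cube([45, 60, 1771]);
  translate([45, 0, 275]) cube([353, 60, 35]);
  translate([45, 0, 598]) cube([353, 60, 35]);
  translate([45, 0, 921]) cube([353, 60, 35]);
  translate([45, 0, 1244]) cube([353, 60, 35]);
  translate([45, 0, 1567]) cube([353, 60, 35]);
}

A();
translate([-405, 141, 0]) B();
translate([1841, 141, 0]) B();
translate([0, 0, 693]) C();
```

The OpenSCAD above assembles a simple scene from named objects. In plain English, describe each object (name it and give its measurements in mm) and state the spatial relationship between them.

A is a table with a 1741×594 mm rectangular top, 44 mm thick, top surface at z = 693 mm, supported by four 74×74 mm square legs, each inset 15 mm from the nearest pair of top edges, running from the floor. Four apron rails, 74 mm thick and 70 mm tall, run between adjacent legs with their top edges flush with the underside of the top and their outer faces flush with the legs' outer faces.

B is a simple wooden stool: a rectangular seat 305 mm (x) by 312 mm (y), 22 mm thick, top face at z = 384 mm, on four square legs, each 36×36 mm in cross-section. The legs rest on z = 0, each flush with a corner of the seat. Four stretchers, 36 mm wide and 20 mm tall, connect adjacent legs with their undersides at z = 208 mm, each running between the inner faces of the legs it joins and aligned with the legs' outer faces on the other axis.

C is a wooden ladder with two side rails of 45×60 mm section and 1771 mm height, set 443 mm apart overall. Between them run 5 rectangular rungs (60 mm deep, 35 mm thick), front faces flush with the rails' −y face. The bottom of the first rung is 275 mm above the floor and each subsequent rung is 323 mm higher than the one below.

Two stools sit around the table at the −x, +x sides. The ladder is on top of the table.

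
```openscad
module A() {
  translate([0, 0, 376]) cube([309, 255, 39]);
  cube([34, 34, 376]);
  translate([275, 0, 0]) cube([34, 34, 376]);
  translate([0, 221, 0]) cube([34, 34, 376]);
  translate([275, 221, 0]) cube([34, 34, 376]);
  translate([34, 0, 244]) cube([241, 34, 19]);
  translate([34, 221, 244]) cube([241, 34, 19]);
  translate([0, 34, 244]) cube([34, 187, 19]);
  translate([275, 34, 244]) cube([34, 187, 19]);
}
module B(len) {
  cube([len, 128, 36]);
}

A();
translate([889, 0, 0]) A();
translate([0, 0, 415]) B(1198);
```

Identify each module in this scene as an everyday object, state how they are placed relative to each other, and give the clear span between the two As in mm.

A is a stool. B is a beam. A beam spans the tops of two stools. The clear span between the two stools is 580 mm.

Second stool starts at x = 889; first ends at x = 309; clear span = 889 − 309 = 580 mm.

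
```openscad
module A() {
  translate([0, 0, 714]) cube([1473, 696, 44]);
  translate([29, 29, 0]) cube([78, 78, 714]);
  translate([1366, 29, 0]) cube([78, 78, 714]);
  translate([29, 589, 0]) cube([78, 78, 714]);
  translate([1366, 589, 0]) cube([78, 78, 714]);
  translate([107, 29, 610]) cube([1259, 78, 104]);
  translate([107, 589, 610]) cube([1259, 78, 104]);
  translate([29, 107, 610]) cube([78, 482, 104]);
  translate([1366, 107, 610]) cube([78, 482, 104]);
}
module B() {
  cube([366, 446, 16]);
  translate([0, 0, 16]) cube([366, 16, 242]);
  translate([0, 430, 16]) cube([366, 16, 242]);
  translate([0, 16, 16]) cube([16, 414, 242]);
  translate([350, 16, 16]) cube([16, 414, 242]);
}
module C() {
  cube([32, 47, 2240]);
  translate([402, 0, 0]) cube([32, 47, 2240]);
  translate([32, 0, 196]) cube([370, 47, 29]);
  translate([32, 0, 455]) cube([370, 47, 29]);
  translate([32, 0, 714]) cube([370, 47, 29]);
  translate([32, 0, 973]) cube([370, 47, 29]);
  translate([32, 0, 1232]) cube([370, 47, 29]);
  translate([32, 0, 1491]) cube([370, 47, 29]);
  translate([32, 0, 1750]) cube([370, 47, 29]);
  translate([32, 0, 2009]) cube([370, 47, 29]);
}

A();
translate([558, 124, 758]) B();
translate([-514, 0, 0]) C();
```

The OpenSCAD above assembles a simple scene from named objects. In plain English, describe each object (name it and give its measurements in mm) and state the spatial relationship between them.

A is a rectangular dining table. The top is 1473×696×44 mm with its upper surface at z = 758 mm. It stands on four 78×78 mm square legs, each inset 29 mm from the nearest pair of top edges, running from the floor to the underside of the top. Four apron rails, 78 mm thick and 104 mm tall, run between adjacent legs with their top edges flush with the underside of the top and their outer faces flush with the legs' outer faces.

B is an open-topped rectangular box: outside dimensions 366×446×258 mm, with a uniform wall and base thickness of 16 mm. The base is a full 366×446 slab on the floor; four walls sit on top of the base. The front and back walls (the −y and +y sides) span the full width; the two side walls fit between them.

C is a straight ladder. Two 32×47 mm vertical rails, 2240 mm tall, stand 434 mm apart (outside-to-outside) with their front faces coplanar on the −y side. 8 rungs, each 47 mm deep and 29 mm tall, span between the inner faces of the rails, front faces flush with the rails. The lowest rung's underside is at z = 196 mm and rungs are spaced 259 mm apart (underside to underside).

The open box is on top of the table. The ladder is on the floor beside the table on its −x side.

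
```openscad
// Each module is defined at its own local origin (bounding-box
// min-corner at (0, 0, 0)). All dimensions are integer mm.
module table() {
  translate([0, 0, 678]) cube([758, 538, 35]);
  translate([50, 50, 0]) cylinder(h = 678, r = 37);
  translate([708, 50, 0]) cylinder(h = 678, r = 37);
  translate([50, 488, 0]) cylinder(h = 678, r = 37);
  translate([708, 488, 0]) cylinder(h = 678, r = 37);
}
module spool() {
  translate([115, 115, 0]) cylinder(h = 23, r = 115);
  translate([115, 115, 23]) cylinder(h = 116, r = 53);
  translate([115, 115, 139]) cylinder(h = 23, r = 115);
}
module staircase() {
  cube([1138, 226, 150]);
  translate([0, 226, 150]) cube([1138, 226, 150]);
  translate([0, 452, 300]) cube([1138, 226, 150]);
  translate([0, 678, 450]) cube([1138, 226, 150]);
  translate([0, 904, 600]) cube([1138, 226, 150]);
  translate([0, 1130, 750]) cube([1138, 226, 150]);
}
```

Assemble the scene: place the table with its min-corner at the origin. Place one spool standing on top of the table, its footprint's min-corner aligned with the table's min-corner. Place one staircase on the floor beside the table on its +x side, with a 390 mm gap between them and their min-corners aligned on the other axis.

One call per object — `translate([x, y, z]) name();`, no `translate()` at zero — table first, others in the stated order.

table();
translate([0, 0, 713]) spool();
translate([1148, 0, 0]) staircase();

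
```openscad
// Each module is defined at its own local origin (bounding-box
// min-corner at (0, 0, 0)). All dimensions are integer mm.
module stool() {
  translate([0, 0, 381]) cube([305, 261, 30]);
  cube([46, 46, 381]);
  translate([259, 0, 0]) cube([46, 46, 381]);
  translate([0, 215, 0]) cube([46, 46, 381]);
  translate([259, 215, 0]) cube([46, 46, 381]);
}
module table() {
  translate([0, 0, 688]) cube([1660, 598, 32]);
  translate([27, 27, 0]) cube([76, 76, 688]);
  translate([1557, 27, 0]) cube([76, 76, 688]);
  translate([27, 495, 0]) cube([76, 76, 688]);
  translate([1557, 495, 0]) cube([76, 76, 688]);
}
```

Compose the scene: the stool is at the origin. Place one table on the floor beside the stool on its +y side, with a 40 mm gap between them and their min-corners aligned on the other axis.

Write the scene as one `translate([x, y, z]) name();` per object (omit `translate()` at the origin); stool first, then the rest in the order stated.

stool();
translate([0, 301, 0]) table();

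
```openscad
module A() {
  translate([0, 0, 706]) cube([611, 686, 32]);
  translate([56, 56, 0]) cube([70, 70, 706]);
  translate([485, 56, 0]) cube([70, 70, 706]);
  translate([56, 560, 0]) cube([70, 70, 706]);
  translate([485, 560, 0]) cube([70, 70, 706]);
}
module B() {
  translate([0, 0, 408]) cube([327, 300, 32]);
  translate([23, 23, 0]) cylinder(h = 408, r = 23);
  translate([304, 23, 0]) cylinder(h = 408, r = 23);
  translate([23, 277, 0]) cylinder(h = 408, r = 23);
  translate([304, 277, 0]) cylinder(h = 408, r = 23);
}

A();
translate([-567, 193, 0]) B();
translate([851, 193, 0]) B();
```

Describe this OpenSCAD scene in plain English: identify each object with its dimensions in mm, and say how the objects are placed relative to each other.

A is a table with a 611×686 mm rectangular top, 32 mm thick, top surface at z = 738 mm, supported by four 70×70 mm square legs, each inset 56 mm from the nearest pair of top edges, running from the floor.

B is a four-legged stool. The seat is 327×300 mm, 32 mm thick, top at z = 440 mm. It stands on four round legs, each 46 mm in diameter, from z = 0 to the seat underside, each leg's axis is inset half a diameter from the nearest pair of seat edges (so the leg's bounding box is flush with the corner).

Two stools sit around the table at the −x, +x sides.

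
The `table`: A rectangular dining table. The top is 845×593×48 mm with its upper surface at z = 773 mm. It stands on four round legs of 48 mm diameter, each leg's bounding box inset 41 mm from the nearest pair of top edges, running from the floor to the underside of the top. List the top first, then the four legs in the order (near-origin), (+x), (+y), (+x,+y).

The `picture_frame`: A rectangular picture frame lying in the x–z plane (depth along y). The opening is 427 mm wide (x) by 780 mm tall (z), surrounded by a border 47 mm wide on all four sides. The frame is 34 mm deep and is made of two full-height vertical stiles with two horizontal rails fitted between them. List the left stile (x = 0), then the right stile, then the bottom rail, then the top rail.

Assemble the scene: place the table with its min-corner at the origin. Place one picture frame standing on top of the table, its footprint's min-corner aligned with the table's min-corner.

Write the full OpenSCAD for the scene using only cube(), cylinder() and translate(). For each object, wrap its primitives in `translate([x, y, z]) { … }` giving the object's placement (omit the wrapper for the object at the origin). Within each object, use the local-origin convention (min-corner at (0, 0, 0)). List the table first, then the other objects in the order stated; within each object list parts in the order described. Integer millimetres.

translate([0, 0, 725]) cube([845, 593, 48]);
translate([65, 65, 0]) cylinder(h = 725, r = 24);
translate([780, 65, 0]) cylinder(h = 725, r = 24);
translate([65, 528, 0]) cylinder(h = 725, r = 24);
translate([780, 528, 0]) cylinder(h = 725, r = 24);
translate([0, 0, 773]) {
  cube([47, 34, 874]);
  translate([474, 0, 0]) cube([47, 34, 874]);
  translate([47, 0, 0]) cube([427, 34, 47]);
  translate([47, 0, 827]) cube([427, 34, 47]);
}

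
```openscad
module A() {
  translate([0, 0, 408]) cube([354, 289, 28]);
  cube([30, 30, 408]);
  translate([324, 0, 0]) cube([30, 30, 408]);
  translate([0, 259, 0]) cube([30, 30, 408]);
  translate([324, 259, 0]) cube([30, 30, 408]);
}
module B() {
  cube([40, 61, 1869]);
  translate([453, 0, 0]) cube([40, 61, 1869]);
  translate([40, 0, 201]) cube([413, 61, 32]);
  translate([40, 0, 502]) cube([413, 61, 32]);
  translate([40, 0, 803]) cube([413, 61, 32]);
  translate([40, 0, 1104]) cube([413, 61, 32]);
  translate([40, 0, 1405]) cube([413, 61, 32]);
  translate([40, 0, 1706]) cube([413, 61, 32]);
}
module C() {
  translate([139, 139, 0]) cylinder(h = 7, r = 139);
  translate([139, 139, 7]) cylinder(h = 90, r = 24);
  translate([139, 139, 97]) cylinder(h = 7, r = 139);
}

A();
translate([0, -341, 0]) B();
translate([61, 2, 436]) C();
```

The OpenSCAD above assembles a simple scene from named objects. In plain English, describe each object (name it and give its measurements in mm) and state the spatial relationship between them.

A is a four-legged stool. The seat is 354×289 mm, 28 mm thick, top at z = 436 mm. It stands on four square legs, each 30×30 mm in cross-section, from z = 0 to the seat underside, each flush with a corner of the seat.

B is a wooden ladder with two side rails of 40×61 mm section and 1869 mm height, set 493 mm apart overall. Between them run 6 rectangular rungs (61 mm deep, 32 mm thick), front faces flush with the rails' −y face. The bottom of the first rung is 201 mm above the floor and each subsequent rung is 301 mm higher than the one below.

C is a spool: two coaxial disc flanges of radius 139 mm and thickness 7 mm, joined by a core cylinder of radius 24 mm and height 90 mm. The lower flange rests on z = 0 and the three cylinders share a vertical axis.

The ladder is on the floor beside the stool on its −y side. The spool is on top of the stool.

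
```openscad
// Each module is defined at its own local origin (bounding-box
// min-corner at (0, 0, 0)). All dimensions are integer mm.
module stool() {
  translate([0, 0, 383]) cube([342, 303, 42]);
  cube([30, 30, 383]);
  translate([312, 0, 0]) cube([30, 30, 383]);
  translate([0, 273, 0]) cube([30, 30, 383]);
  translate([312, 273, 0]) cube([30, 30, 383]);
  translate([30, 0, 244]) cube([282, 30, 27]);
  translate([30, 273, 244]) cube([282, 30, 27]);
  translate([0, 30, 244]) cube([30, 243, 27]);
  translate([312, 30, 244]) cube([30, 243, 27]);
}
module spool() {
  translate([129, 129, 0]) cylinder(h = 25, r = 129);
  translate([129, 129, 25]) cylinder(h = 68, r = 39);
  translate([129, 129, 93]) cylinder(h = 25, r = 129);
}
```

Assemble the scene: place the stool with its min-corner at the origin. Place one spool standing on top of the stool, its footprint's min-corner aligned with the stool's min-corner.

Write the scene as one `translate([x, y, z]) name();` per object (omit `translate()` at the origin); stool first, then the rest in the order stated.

stool();
translate([0, 0, 425]) spool();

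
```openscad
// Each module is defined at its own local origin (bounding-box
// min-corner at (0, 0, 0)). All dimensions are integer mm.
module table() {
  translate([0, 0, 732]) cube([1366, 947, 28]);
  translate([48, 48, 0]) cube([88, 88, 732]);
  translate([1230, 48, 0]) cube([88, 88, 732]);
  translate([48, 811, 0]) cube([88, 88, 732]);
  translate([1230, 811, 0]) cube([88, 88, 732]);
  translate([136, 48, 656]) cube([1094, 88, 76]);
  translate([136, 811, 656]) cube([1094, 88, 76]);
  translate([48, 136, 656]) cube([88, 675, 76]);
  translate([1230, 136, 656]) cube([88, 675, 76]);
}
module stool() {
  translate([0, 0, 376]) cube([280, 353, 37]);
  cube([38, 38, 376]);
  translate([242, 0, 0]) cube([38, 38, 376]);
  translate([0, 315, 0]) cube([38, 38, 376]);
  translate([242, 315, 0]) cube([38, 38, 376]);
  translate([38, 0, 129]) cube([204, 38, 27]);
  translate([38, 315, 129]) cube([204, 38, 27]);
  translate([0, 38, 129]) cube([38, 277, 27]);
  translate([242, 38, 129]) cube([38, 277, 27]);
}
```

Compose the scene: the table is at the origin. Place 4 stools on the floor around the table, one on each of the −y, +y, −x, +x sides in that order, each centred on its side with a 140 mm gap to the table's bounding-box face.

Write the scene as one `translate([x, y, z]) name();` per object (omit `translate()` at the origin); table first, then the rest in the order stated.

table();
translate([543, -493, 0]) stool();
translate([543, 1087, 0]) stool();
translate([-420, 297, 0]) stool();
translate([1506, 297, 0]) stool();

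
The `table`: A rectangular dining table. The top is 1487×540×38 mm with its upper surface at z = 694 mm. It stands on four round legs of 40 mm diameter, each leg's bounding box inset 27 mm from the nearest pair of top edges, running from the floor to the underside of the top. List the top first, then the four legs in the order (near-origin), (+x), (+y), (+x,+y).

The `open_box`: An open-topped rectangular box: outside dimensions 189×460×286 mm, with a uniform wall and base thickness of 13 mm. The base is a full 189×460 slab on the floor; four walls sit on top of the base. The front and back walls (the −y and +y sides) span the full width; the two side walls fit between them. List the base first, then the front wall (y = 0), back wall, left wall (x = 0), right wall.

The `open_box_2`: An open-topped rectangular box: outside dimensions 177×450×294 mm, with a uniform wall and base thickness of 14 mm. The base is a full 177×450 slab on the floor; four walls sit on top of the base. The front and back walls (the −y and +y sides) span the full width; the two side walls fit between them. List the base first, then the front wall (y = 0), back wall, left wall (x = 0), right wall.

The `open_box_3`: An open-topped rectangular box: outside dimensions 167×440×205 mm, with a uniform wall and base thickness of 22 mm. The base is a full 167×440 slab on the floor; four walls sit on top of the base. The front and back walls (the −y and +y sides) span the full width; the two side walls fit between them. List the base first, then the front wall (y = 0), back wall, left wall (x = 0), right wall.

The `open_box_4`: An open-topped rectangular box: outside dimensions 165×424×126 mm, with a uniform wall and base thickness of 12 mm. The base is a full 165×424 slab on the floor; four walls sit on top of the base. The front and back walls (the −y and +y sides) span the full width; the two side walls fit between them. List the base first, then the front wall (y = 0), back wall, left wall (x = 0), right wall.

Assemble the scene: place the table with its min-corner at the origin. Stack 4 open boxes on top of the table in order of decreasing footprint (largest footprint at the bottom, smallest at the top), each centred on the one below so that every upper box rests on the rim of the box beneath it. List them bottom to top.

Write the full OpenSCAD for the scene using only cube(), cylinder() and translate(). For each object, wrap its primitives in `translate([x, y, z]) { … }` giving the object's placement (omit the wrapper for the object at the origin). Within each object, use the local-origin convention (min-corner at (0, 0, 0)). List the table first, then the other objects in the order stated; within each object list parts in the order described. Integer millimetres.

translate([0, 0, 656]) cube([1487, 540, 38]);
translate([47, 47, 0]) cylinder(h = 656, r = 20);
translate([1440, 47, 0]) cylinder(h = 656, r = 20);
translate([47, 493, 0]) cylinder(h = 656, r = 20);
translate([1440, 493, 0]) cylinder(h = 656, r = 20);
translate([649, 40, 694]) {
  cube([189, 460, 13]);
  translate([0, 0, 13]) cube([189, 13, 273]);
  translate([0, 447, 13]) cube([189, 13, 273]);
  translate([0, 13, 13]) cube([13, 434, 273]);
  translate([176, 13, 13]) cube([13, 434, 273]);
}
translate([655, 45, 980]) {
  cube([177, 450, 14]);
  translate([0, 0, 14]) cube([177, 14, 280]);
  translate([0, 436, 14]) cube([177, 14, 280]);
  translate([0, 14, 14]) cube([14, 422, 280]);
  translate([163, 14, 14]) cube([14, 422, 280]);
}
translate([660, 50, 1274]) {
  cube([167, 440, 22]);
  translate([0, 0, 22]) cube([167, 22, 183]);
  translate([0, 418, 22]) cube([167, 22, 183]);
  translate([0, 22, 22]) cube([22, 396, 183]);
  translate([145, 22, 22]) cube([22, 396, 183]);
}
translate([661, 58, 1479]) {
  cube([165, 424, 12]);
  translate([0, 0, 12]) cube([165, 12, 114]);
  translate([0, 412, 12]) cube([165, 12, 114]);
  translate([0, 12, 12]) cube([12, 400, 114]);
  translate([153, 12, 12]) cube([12, 400, 114]);
}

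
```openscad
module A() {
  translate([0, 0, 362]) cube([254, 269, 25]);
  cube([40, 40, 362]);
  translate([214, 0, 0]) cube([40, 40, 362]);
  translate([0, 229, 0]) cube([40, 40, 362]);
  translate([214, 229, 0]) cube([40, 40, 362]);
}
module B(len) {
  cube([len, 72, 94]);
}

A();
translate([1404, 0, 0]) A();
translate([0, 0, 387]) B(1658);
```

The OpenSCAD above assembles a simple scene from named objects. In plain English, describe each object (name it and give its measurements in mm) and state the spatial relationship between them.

A is a simple wooden stool: a rectangular seat 254 mm (x) by 269 mm (y), 25 mm thick, top face at z = 387 mm, on four square legs, each 40×40 mm in cross-section. The legs rest on z = 0, each flush with a corner of the seat.

B is a rectangular beam 1658 mm long (x), 72 mm deep (y), 94 mm thick (z).

The beam spans the tops of two stools placed 1150 mm apart, resting at z = 387 mm.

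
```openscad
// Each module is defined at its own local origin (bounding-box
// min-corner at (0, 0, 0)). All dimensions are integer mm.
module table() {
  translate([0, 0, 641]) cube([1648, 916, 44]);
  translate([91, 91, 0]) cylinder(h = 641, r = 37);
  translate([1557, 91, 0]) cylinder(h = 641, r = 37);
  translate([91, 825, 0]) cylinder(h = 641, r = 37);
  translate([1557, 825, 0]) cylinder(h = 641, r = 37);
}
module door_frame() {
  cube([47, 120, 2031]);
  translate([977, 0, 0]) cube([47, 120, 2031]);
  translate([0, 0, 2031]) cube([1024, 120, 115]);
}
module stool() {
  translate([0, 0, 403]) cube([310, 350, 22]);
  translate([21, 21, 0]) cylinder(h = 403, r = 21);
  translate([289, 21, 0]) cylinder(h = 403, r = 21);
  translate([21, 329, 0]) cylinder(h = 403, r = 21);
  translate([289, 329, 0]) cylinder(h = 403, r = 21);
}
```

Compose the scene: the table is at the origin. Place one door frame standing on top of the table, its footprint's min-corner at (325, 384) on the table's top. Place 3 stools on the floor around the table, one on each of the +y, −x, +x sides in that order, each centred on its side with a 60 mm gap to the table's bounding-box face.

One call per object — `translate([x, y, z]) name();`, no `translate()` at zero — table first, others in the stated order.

table();
translate([325, 384, 685]) door_frame();
translate([669, 976, 0]) stool();
translate([-370, 283, 0]) stool();
translate([1708, 283, 0]) stool();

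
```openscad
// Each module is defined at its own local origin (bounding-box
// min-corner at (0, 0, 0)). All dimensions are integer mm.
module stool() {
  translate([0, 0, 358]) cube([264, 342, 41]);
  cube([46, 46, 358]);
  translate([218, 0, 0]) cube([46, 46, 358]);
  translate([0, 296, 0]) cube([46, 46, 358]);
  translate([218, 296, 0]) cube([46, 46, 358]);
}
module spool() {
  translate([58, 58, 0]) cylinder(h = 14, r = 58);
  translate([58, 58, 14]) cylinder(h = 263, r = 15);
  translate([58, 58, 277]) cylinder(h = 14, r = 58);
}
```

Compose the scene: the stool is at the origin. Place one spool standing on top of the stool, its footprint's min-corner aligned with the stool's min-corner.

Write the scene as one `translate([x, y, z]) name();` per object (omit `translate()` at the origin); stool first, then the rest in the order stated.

stool();
translate([0, 0, 399]) spool();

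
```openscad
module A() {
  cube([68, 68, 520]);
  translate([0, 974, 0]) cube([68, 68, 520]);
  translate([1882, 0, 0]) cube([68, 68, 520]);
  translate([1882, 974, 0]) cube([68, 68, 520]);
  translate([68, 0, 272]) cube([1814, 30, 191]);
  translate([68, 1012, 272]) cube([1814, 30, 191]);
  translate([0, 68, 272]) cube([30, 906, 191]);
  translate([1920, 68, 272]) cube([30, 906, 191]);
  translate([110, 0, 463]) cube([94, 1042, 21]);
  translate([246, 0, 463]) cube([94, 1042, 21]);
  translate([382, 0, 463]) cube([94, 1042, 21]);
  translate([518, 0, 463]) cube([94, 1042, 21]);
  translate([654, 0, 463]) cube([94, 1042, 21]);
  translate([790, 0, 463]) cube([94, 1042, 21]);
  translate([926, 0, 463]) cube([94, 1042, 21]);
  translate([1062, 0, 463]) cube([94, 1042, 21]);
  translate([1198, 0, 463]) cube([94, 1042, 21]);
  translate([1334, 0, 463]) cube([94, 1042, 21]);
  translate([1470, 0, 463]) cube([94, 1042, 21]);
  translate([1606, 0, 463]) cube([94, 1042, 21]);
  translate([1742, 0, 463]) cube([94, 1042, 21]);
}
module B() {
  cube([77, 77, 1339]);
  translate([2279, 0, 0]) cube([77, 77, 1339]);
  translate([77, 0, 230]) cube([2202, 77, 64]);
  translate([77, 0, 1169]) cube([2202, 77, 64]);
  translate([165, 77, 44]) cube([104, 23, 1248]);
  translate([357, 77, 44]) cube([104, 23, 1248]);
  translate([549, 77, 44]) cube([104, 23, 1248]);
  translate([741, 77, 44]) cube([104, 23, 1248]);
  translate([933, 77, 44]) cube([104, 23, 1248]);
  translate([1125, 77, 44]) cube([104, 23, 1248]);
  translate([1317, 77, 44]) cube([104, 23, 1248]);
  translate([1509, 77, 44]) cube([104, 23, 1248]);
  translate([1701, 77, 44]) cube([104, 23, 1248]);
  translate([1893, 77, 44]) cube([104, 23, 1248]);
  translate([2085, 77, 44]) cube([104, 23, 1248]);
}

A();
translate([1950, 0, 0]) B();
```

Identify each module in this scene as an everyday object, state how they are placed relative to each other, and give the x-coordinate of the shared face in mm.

A is a bed frame. B is a fence section. The fence section is against the bed frame's +x side, with their −y faces flush. The x-coordinate of the shared face is 1950 mm.

The bed frame's +x face and the fence section's −x face are both at x = 1950 mm.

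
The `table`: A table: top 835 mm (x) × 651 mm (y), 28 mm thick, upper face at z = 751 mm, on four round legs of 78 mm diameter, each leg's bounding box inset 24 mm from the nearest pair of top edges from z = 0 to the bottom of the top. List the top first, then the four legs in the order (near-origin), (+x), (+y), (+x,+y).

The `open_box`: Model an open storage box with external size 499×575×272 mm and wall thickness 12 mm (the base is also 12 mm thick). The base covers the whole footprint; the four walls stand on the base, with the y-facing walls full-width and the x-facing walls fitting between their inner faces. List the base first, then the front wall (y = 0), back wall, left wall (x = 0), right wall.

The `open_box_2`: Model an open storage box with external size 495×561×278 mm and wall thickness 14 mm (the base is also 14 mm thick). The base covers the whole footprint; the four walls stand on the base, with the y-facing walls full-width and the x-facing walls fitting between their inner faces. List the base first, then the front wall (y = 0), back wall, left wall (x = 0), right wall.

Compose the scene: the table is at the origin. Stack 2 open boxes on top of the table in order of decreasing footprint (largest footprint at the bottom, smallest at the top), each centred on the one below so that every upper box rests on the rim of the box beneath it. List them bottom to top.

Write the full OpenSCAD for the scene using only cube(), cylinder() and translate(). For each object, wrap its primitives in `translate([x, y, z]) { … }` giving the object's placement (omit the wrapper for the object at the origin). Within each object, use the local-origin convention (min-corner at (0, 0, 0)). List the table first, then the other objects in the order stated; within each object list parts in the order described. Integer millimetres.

translate([0, 0, 723]) cube([835, 651, 28]);
translate([63, 63, 0]) cylinder(h = 723, r = 39);
translate([772, 63, 0]) cylinder(h = 723, r = 39);
translate([63, 588, 0]) cylinder(h = 723, r = 39);
translate([772, 588, 0]) cylinder(h = 723, r = 39);
translate([168, 38, 751]) {
  cube([499, 575, 12]);
  translate([0, 0, 12]) cube([499, 12, 260]);
  translate([0, 563, 12]) cube([499, 12, 260]);
  translate([0, 12, 12]) cube([12, 551, 260]);
  translate([487, 12, 12]) cube([12, 551, 260]);
}
translate([170, 45, 1023]) {
  cube([495, 561, 14]);
  translate([0, 0, 14]) cube([495, 14, 264]);
  translate([0, 547, 14]) cube([495, 14, 264]);
  translate([0, 14, 14]) cube([14, 533, 264]);
  translate([481, 14, 14]) cube([14, 533, 264]);
}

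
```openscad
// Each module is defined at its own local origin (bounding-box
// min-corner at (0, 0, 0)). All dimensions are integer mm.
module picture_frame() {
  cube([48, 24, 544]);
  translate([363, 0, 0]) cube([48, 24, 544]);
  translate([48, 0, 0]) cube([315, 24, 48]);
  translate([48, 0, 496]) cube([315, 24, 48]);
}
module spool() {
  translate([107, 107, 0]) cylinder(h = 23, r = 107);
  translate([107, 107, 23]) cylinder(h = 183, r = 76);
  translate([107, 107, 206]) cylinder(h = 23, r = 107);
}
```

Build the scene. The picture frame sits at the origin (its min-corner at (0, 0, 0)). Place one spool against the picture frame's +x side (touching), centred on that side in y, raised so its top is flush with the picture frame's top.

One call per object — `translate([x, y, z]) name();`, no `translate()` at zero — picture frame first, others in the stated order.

picture_frame();
translate([411, -95, 315]) spool();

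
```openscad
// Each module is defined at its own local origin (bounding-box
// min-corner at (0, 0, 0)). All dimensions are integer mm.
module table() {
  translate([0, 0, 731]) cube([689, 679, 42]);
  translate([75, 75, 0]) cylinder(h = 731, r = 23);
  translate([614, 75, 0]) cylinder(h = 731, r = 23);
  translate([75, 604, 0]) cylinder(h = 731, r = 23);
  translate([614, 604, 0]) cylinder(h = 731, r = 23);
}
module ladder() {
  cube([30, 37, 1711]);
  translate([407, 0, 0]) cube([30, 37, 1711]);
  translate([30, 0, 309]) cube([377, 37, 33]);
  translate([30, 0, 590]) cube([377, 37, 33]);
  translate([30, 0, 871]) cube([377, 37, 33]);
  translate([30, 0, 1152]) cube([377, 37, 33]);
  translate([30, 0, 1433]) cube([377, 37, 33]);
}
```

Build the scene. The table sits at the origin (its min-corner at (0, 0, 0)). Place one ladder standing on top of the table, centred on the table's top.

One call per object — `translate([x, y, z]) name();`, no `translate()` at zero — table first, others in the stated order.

table();
translate([126, 321, 773]) ladder();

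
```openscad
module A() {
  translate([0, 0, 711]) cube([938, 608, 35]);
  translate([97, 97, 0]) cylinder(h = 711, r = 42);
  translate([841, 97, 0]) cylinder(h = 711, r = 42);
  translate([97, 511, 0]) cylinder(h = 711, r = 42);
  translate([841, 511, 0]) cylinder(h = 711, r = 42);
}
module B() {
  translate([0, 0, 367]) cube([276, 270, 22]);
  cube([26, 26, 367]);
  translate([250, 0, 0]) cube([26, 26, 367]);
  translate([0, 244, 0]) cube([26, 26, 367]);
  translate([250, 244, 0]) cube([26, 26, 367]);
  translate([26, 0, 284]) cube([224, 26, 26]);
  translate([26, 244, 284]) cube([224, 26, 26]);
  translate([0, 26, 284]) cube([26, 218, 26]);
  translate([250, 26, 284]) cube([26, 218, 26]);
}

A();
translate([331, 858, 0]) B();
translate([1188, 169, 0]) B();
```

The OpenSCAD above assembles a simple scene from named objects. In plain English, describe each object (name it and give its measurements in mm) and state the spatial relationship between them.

A is a rectangular dining table. The top is 938×608×35 mm with its upper surface at z = 746 mm. It stands on four round legs of 84 mm diameter, each leg's bounding box inset 55 mm from the nearest pair of top edges, running from the floor to the underside of the top.

B is a four-legged stool. The seat is a 276×270×22 mm slab whose top surface is at z = 389 mm; four square legs, each 26×26 mm in cross-section, run from the floor (z = 0) to the underside of the seat, each flush with a corner of the seat. Four stretchers, 26 mm wide and 26 mm tall, connect adjacent legs with their undersides at z = 284 mm, each running between the inner faces of the legs it joins and aligned with the legs' outer faces on the other axis.

Two stools sit around the table at the +y, +x sides.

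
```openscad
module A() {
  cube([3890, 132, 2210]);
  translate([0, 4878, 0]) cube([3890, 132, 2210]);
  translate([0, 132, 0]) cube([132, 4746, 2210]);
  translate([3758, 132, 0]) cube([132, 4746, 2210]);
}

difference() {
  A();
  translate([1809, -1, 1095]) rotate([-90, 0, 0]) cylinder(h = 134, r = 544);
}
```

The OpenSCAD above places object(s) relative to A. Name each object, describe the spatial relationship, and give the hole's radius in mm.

A is a house frame. The house frame has a circular hole through its front wall. The hole's radius is 544 mm.

The subtracted cylinder has r = 544 mm.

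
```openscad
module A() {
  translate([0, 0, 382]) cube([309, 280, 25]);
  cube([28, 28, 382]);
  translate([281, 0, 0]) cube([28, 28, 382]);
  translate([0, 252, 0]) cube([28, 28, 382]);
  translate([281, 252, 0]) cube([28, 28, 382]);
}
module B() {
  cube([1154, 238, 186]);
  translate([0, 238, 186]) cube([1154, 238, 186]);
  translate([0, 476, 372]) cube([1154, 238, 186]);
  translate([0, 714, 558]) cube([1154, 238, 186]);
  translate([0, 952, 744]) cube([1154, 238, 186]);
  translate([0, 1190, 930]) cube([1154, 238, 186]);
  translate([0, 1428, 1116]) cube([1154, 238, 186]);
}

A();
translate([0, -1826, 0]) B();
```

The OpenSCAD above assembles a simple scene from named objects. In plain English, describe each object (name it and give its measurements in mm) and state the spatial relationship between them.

A is a four-legged stool. The seat is 309×280 mm, 25 mm thick, top at z = 407 mm. It stands on four square legs, each 28×28 mm in cross-section, from z = 0 to the seat underside, each flush with a corner of the seat.

B is a run of 7 identical solid stair steps. Each tread is 1154×238 mm and each step block is 186 mm high. Step 1 rests on the floor; step k is offset from step 1 by (k−1)×238 mm in y and (k−1)×186 mm in z.

The staircase is on the floor beside the stool on its −y side.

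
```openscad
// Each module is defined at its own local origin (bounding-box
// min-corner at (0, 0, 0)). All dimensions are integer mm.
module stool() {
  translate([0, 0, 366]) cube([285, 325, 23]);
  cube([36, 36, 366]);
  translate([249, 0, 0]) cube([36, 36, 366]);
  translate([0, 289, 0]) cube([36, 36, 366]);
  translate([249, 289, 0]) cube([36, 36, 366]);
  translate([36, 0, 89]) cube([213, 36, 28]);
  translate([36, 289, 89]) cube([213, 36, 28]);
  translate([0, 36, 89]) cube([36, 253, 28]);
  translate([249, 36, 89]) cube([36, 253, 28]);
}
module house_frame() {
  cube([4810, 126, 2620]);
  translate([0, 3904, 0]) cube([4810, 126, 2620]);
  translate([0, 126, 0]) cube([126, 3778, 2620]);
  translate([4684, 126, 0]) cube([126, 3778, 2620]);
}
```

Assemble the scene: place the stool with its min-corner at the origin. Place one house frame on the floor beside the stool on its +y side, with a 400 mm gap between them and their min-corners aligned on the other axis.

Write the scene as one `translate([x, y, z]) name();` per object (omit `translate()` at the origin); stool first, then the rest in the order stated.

stool();
translate([0, 725, 0]) house_frame();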